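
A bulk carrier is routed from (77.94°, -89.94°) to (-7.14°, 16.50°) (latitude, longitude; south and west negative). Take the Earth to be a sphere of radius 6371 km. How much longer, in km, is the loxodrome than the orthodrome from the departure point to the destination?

Great circle: cos σ = sin φ₁ sin φ₂ + cos φ₁ cos φ₂ cos Δλ,  σ = 1.7520 rad → d_gc = 11162.1 km
Rhumb line: Δψ = -2.3727, q = Δφ/Δψ = 0.6258, d_rh = R√(Δφ²+q²Δλ²) = 12015.2 km
Excess = 12015.2 − 11162.1 = 853.1 ≈ 853 km

853 km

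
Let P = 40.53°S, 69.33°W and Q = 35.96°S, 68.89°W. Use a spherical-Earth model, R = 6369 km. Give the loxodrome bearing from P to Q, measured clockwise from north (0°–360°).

Meridional parts: M(φ₁)=-0.7750, M(φ₂)=-0.6734 → ΔM = +0.1016;  Δλ = +0.0077 rad
tan C = Δλ / ΔM = +0.0756 → C = 4.32°

4.3°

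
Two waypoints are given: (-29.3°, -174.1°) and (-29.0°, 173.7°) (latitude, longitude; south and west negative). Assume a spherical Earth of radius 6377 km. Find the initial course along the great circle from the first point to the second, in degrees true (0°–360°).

268.6°

θ = atan2( sin Δλ·cos φ₂ ,  cos φ₁ sin φ₂ − sin φ₁ cos φ₂ cos Δλ )
  = atan2(-0.1848, -0.0044) = 268.63°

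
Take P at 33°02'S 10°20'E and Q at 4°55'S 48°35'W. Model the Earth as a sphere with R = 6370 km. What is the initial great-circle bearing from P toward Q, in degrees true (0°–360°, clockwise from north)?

283.7°

θ = atan2( sin Δλ·cos φ₂ ,  cos φ₁ sin φ₂ − sin φ₁ cos φ₂ cos Δλ )
  = atan2(-0.8533, +0.2086) = 283.73°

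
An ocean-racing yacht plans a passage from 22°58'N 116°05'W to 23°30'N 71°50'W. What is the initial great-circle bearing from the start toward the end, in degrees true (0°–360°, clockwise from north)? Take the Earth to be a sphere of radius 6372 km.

N = sin Δλ·cos φ₂ = +0.6399;  D = cos φ₁ sin φ₂ − sin φ₁ cos φ₂ cos Δλ = +0.1108
initial course = atan2(N, D) = 80.17°

80.2°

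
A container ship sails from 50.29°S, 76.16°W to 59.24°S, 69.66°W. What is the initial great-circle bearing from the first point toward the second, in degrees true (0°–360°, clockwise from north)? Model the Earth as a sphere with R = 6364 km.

θ = atan2( sin Δλ·cos φ₂ ,  cos φ₁ sin φ₂ − sin φ₁ cos φ₂ cos Δλ )
  = atan2(+0.0579, -0.1581) = 159.89°

159.9°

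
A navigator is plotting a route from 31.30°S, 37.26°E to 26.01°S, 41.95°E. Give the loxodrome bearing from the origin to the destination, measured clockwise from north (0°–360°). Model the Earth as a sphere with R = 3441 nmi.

Meridional parts: M(φ₁)=-0.5757, M(φ₂)=-0.4704 → ΔM = +0.1053;  Δλ = +0.0819 rad
tan C = Δλ / ΔM = +0.7776 → C = 37.87°

37.9°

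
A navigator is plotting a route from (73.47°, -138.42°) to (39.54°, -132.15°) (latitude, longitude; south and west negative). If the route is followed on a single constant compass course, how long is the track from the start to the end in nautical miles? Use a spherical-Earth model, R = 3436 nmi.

2044 nmi

Rhumb course C = atan2(Δλ, Δψ) with Δψ = ln[tan(π/4+φ₂/2)/tan(π/4+φ₁/2)] = -1.1768, Δλ = +0.1094 → C = 174.69°
d = R·|Δφ| / |cos C| = 3436·0.59219 / 0.99570 = 2044 nmi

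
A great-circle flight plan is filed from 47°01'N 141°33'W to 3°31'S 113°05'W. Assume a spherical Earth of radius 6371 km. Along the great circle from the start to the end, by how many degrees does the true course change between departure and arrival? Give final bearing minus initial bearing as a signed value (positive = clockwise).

At departure: θ₁ = atan2(sin Δλ cos φ₂, cos φ₁ sin φ₂ − sin φ₁ cos φ₂ cos Δλ) = 145.17°
At arrival: θ₂ = atan2(sin Δλ cos φ₁, −cos φ₂ sin φ₁ + sin φ₂ cos φ₁ cos Δλ) = 157.04°
Δθ = θ₂ − θ₁ = +11.9°

+11.9°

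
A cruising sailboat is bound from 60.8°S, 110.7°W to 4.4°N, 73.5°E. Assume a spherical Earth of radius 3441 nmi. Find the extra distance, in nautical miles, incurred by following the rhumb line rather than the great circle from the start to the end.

1894 nmi

Great circle: cos σ = sin φ₁ sin φ₂ + cos φ₁ cos φ₂ cos Δλ,  σ = 2.1557 rad → d_gc = 7417.6 nmi
Rhumb line: Δψ = +1.4221, q = Δφ/Δψ = 0.8002, d_rh = R√(Δφ²+q²Δλ²) = 9311.8 nmi
Excess = 9311.8 − 7417.6 = 1894.2 ≈ 1894 nmi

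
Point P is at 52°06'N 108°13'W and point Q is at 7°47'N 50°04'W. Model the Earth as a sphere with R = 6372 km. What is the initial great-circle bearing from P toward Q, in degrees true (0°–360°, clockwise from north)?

N = sin Δλ·cos φ₂ = +0.8416;  D = cos φ₁ sin φ₂ − sin φ₁ cos φ₂ cos Δλ = -0.3294
initial course = atan2(N, D) = 111.37°

111.4°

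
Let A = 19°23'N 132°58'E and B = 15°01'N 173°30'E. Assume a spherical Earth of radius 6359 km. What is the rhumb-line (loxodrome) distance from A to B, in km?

Δψ = ln[tan(π/4+φ₂/2)/tan(π/4+φ₁/2)] = -0.0798;  Δφ = -0.0762 rad,  Δλ = +0.7074 rad
q = Δφ/Δψ = 0.9550
d = R·√(Δφ² + q²Δλ²) = 6359·0.67989 = 4323 km

4323 km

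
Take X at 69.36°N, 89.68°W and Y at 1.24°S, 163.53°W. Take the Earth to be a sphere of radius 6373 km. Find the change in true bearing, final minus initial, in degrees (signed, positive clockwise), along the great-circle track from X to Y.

-54.6°

At departure: θ₁ = atan2(sin Δλ cos φ₂, cos φ₁ sin φ₂ − sin φ₁ cos φ₂ cos Δλ) = 254.41°
At arrival: θ₂ = atan2(sin Δλ cos φ₁, −cos φ₂ sin φ₁ + sin φ₂ cos φ₁ cos Δλ) = 199.85°
Δθ = θ₂ − θ₁ = -54.6°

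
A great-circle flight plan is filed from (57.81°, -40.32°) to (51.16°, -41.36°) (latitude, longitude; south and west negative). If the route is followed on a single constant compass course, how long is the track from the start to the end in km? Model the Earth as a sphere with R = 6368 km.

742 km

Rhumb course C = atan2(Δλ, Δψ) with Δψ = ln[tan(π/4+φ₂/2)/tan(π/4+φ₁/2)] = -0.2004, Δλ = -0.0182 → C = 185.18°
d = R·|Δφ| / |cos C| = 6368·0.11606 / 0.99592 = 742 km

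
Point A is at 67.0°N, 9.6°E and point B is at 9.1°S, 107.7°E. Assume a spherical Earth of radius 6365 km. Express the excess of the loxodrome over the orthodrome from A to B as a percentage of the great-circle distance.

4.8%

Great circle: σ = 1.7721 rad → d_gc = Rσ = 11279.4 km
Rhumb: Δφ = -1.3282, Δλ = +1.7122, Δψ = -1.7518, q = Δφ/Δψ = 0.7582 → d_rh = R√(Δφ²+q²Δλ²) = 11821.2 km
Excess = (11821.2 − 11279.4) / 11279.4 = 541.8 / 11279.4 = 4.80% ≈ 4.8%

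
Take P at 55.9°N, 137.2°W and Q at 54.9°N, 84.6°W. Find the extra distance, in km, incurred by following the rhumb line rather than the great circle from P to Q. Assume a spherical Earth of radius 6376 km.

81 km

Great circle: cos σ = sin φ₁ sin φ₂ + cos φ₁ cos φ₂ cos Δλ,  σ = 0.5089 rad → d_gc = 3244.8 km
Rhumb line: Δψ = -0.0307, q = Δφ/Δψ = 0.5678, d_rh = R√(Δφ²+q²Δλ²) = 3325.5 km
Excess = 3325.5 − 3244.8 = 80.7 ≈ 81 km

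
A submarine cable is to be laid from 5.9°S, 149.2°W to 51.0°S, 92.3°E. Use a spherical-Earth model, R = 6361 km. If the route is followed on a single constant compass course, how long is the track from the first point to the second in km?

12155 km

Rhumb course C = atan2(Δλ, Δψ) with Δψ = ln[tan(π/4+φ₂/2)/tan(π/4+φ₁/2)] = -0.9350, Δλ = -2.0682 → C = 245.67°
d = R·|Δφ| / |cos C| = 6361·0.78714 / 0.41193 = 12155 km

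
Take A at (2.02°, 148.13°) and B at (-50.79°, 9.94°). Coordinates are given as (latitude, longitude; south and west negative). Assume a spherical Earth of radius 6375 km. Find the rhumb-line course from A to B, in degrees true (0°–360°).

246.1°

Δψ = ln[tan(π/4+φ₂/2)/tan(π/4+φ₁/2)] = -1.0676
Δλ = -2.4119 rad (taken the short way round)
course = atan2(Δλ, Δψ) = 246.12°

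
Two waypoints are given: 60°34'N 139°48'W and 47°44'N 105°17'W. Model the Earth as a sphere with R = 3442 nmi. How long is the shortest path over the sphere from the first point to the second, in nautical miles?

Haversine: a = sin²(Δφ/2)+cos φ₁ cos φ₂ sin²(Δλ/2) = 0.04158;  σ = 2·atan2(√a,√(1−a))
σ = 23.532° → d = Rσ = 3442·0.41071 = 1414 nmi

1414 nmi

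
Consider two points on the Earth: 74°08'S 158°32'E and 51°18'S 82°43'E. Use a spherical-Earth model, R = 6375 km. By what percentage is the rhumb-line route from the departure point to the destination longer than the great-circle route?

6.1%

Great circle: σ = 0.6558 rad → d_gc = Rσ = 4180.5 km
Rhumb: Δφ = +0.3985, Δλ = -1.3233, Δψ = +0.9243, q = Δφ/Δψ = 0.4312 → d_rh = R√(Δφ²+q²Δλ²) = 4436.7 km
Excess = (4436.7 − 4180.5) / 4180.5 = 256.2 / 4180.5 = 6.13% ≈ 6.1%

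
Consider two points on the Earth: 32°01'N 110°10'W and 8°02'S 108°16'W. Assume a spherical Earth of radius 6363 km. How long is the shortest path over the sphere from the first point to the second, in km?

Haversine: a = sin²(Δφ/2)+cos φ₁ cos φ₂ sin²(Δλ/2) = 0.11749;  σ = 2·atan2(√a,√(1−a))
σ = 40.091° → d = Rσ = 6363·0.69972 = 4452 km

4452 km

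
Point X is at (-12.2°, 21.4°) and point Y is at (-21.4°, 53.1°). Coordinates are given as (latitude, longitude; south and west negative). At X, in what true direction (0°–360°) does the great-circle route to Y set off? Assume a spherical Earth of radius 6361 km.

θ = atan2( sin Δλ·cos φ₂ ,  cos φ₁ sin φ₂ − sin φ₁ cos φ₂ cos Δλ )
  = atan2(+0.4892, -0.1892) = 111.15°

111.1°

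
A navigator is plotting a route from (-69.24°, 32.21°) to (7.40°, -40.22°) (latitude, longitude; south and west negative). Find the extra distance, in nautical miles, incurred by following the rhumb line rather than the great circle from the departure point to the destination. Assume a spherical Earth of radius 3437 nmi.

Great circle: cos σ = sin φ₁ sin φ₂ + cos φ₁ cos φ₂ cos Δλ,  σ = 1.5851 rad → d_gc = 5448.1 nmi
Rhumb line: Δψ = +1.8268, q = Δφ/Δψ = 0.7322, d_rh = R√(Δφ²+q²Δλ²) = 5590.8 nmi
Excess = 5590.8 − 5448.1 = 142.7 ≈ 143 nmi

143 nmi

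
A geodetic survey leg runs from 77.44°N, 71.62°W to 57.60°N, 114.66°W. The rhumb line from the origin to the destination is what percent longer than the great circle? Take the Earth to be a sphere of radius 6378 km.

2.0%

Great circle: σ = 0.4292 rad → d_gc = Rσ = 2737.6 km
Rhumb: Δφ = -0.3463, Δλ = -0.7512, Δψ = -0.9708, q = Δφ/Δψ = 0.3567 → d_rh = R√(Δφ²+q²Δλ²) = 2792.5 km
Excess = (2792.5 − 2737.6) / 2737.6 = 54.9 / 2737.6 = 2.01% ≈ 2.0%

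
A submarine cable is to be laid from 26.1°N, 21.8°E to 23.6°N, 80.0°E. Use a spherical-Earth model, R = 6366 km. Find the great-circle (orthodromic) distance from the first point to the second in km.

5825 km

cos σ = sin φ₁ sin φ₂ + cos φ₁ cos φ₂ cos Δλ
      = sin(26.10°)sin(23.60°) + cos(26.10°)cos(23.60°)cos(58.20°) = 0.6098
σ = 52.427° → d = Rσ = 6366·0.91502 = 5825 km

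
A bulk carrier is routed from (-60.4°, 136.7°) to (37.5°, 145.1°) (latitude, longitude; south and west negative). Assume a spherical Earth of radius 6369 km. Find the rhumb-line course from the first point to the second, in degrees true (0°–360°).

4.1°

Meridional parts: M(φ₁)=-1.3310, M(φ₂)=+0.7070 → ΔM = +2.0380;  Δλ = +0.1466 rad
tan C = Δλ / ΔM = +0.0719 → C = 4.11°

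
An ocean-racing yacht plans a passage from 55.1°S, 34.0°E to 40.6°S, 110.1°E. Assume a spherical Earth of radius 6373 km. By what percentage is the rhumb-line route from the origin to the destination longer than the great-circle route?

Great circle: σ = 0.8788 rad → d_gc = Rσ = 5600.5 km
Rhumb: Δφ = +0.2531, Δλ = +1.3282, Δψ = +0.3806, q = Δφ/Δψ = 0.6649 → d_rh = R√(Δφ²+q²Δλ²) = 5854.3 km
Excess = (5854.3 − 5600.5) / 5600.5 = 253.8 / 5600.5 = 4.53% ≈ 4.5%

4.5%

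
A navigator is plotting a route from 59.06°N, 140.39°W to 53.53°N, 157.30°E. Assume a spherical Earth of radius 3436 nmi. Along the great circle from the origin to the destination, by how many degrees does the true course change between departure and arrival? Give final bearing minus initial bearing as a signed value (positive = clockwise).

Initial bearing θ₁ = atan2(sin Δλ cos φ₂, cos φ₁ sin φ₂ − sin φ₁ cos φ₂ cos Δλ) = 288.54°
Final bearing θ₂ = (initial bearing from the destination back to the start) + 180° = 235.09°
Δθ = θ₂ − θ₁ = -53.5°

-53.5°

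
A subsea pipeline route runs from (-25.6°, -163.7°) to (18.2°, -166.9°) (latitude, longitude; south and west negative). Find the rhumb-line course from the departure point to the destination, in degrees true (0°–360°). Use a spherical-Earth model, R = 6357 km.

355.9°

Δψ = ln[tan(π/4+φ₂/2)/tan(π/4+φ₁/2)] = +0.7856
Δλ = -0.0559 rad (taken the short way round)
course = atan2(Δλ, Δψ) = 355.93°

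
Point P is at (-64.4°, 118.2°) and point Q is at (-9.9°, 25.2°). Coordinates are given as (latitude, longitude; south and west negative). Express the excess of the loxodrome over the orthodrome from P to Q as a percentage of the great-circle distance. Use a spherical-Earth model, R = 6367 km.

Great circle: σ = 1.4376 rad → d_gc = Rσ = 9153.4 km
Rhumb: Δφ = +0.9512, Δλ = -1.6232, Δψ = +1.3083, q = Δφ/Δψ = 0.7271 → d_rh = R√(Δφ²+q²Δλ²) = 9650.8 km
Excess = (9650.8 − 9153.4) / 9153.4 = 497.4 / 9153.4 = 5.43% ≈ 5.4%

5.4%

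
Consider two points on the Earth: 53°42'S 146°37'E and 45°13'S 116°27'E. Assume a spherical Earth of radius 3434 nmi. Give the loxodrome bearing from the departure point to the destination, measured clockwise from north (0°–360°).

293.5°

Δψ = ln[tan(π/4+φ₂/2)/tan(π/4+φ₁/2)] = +0.2286
Δλ = -0.5265 rad (taken the short way round)
course = atan2(Δλ, Δψ) = 293.47°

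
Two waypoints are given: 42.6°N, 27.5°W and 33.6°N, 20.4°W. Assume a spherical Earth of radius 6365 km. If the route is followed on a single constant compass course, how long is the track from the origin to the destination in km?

Δψ = ln[tan(π/4+φ₂/2)/tan(π/4+φ₁/2)] = -0.2001;  Δφ = -0.1571 rad,  Δλ = +0.1239 rad
q = Δφ/Δψ = 0.7851
d = R·√(Δφ² + q²Δλ²) = 6365·0.18477 = 1176 km

1176 km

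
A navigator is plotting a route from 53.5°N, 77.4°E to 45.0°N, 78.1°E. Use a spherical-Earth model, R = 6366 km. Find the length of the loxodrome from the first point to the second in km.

946 km

Δψ = ln[tan(π/4+φ₂/2)/tan(π/4+φ₁/2)] = -0.2280;  Δφ = -0.1484 rad,  Δλ = +0.0122 rad
q = Δφ/Δψ = 0.6505
d = R·√(Δφ² + q²Δλ²) = 6366·0.14857 = 946 km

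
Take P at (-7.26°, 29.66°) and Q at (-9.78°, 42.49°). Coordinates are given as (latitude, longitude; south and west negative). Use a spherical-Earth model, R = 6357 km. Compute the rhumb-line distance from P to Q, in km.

1435 km

Δψ = ln[tan(π/4+φ₂/2)/tan(π/4+φ₁/2)] = -0.0445;  Δφ = -0.0440 rad,  Δλ = +0.2239 rad
q = Δφ/Δψ = 0.9889
d = R·√(Δφ² + q²Δλ²) = 6357·0.22576 = 1435 km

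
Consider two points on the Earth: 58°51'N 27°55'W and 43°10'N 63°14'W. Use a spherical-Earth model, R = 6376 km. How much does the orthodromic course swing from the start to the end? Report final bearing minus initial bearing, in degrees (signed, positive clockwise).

Initial bearing θ₁ = atan2(sin Δλ cos φ₂, cos φ₁ sin φ₂ − sin φ₁ cos φ₂ cos Δλ) = 249.76°
Final bearing θ₂ = (initial bearing from the destination back to the start) + 180° = 221.72°
Δθ = θ₂ − θ₁ = -28.0°

-28.0°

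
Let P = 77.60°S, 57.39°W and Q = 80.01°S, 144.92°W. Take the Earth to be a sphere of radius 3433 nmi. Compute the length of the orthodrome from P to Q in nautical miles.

Haversine: a = sin²(Δφ/2)+cos φ₁ cos φ₂ sin²(Δλ/2) = 0.01827;  σ = 2·atan2(√a,√(1−a))
σ = 15.534° → d = Rσ = 3433·0.27113 = 931 nmi

931 nmi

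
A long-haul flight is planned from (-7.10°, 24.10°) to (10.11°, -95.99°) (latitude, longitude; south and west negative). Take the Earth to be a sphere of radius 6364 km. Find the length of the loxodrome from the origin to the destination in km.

13421 km

Δψ = ln[tan(π/4+φ₂/2)/tan(π/4+φ₁/2)] = +0.3016;  Δφ = +0.3004 rad,  Δλ = -2.0960 rad
q = Δφ/Δψ = 0.9959
d = R·√(Δφ² + q²Δλ²) = 6364·2.10884 = 13421 km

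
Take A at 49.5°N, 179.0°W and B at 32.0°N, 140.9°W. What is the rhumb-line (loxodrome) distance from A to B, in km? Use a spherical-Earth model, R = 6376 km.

3729 km

Rhumb course C = atan2(Δλ, Δψ) with Δψ = ln[tan(π/4+φ₂/2)/tan(π/4+φ₁/2)] = -0.4071, Δλ = +0.6650 → C = 121.48°
d = R·|Δφ| / |cos C| = 6376·0.30543 / 0.52217 = 3729 km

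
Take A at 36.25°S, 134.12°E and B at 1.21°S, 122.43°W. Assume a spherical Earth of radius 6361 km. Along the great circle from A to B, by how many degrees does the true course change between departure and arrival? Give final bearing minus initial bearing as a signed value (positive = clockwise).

Initial bearing θ₁ = atan2(sin Δλ cos φ₂, cos φ₁ sin φ₂ − sin φ₁ cos φ₂ cos Δλ) = 99.03°
Final bearing θ₂ = (initial bearing from the destination back to the start) + 180° = 52.81°
Δθ = θ₂ − θ₁ = -46.2°

-46.2°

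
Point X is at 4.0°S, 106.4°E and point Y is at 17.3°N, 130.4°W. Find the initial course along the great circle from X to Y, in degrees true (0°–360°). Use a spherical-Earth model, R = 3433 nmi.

θ = atan2( sin Δλ·cos φ₂ ,  cos φ₁ sin φ₂ − sin φ₁ cos φ₂ cos Δλ )
  = atan2(+0.7989, +0.2602) = 71.96°

72.0°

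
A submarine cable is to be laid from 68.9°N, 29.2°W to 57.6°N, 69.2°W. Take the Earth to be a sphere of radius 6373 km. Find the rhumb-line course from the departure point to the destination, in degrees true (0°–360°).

237.5°

Δψ = ln[tan(π/4+φ₂/2)/tan(π/4+φ₁/2)] = -0.4447
Δλ = -0.6981 rad (taken the short way round)
course = atan2(Δλ, Δψ) = 237.51°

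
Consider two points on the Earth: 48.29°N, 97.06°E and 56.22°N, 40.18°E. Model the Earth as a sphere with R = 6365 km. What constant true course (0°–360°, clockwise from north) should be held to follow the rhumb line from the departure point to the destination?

282.9°

Δψ = ln[tan(π/4+φ₂/2)/tan(π/4+φ₁/2)] = +0.2269
Δλ = -0.9927 rad (taken the short way round)
course = atan2(Δλ, Δψ) = 282.87°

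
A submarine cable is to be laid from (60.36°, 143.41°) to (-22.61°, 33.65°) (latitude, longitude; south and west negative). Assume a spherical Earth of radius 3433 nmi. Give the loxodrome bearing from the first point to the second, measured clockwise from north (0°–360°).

Meridional parts: M(φ₁)=+1.3296, M(φ₂)=-0.4053 → ΔM = -1.7349;  Δλ = -1.9157 rad
tan C = Δλ / ΔM = +1.1042 → C = 227.84°

227.8°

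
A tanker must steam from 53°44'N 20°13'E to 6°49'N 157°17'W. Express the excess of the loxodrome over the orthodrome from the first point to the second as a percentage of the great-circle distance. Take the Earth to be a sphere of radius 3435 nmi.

Great circle: σ = 2.0842 rad → d_gc = Rσ = 7159.1 nmi
Rhumb: Δφ = -0.8189, Δλ = -3.0980, Δψ = -0.9970, q = Δφ/Δψ = 0.8213 → d_rh = R√(Δφ²+q²Δλ²) = 9181.2 nmi
Excess = (9181.2 − 7159.1) / 7159.1 = 2022.1 / 7159.1 = 28.245% ≈ 28.2%

28.2%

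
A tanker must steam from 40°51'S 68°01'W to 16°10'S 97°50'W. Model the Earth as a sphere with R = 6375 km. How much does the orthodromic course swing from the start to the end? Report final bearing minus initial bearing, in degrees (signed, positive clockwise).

Initial bearing θ₁ = atan2(sin Δλ cos φ₂, cos φ₁ sin φ₂ − sin φ₁ cos φ₂ cos Δλ) = 305.00°
Final bearing θ₂ = (initial bearing from the destination back to the start) + 180° = 319.83°
Δθ = θ₂ − θ₁ = +14.8°

+14.8°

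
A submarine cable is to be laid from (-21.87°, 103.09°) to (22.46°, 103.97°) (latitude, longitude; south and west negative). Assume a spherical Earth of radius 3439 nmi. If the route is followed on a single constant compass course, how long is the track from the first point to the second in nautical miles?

Rhumb course C = atan2(Δλ, Δψ) with Δψ = ln[tan(π/4+φ₂/2)/tan(π/4+φ₁/2)] = +0.7938, Δλ = +0.0154 → C = 1.11°
d = R·|Δφ| / |cos C| = 3439·0.77370 / 0.99981 = 2661 nmi

2661 nmi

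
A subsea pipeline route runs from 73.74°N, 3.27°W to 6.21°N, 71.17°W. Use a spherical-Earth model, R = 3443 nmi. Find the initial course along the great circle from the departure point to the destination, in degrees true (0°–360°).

250.4°

θ = atan2( sin Δλ·cos φ₂ ,  cos φ₁ sin φ₂ − sin φ₁ cos φ₂ cos Δλ )
  = atan2(-0.9211, -0.3288) = 250.36°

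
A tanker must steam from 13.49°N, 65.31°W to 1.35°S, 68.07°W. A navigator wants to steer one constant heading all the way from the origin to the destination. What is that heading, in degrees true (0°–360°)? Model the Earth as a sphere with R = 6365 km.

190.4°

Meridional parts: M(φ₁)=+0.2377, M(φ₂)=-0.0236 → ΔM = -0.2612;  Δλ = -0.0482 rad
tan C = Δλ / ΔM = +0.1844 → C = 190.45°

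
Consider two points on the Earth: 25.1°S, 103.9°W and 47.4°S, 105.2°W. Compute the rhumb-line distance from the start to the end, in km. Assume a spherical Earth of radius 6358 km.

Rhumb course C = atan2(Δλ, Δψ) with Δψ = ln[tan(π/4+φ₂/2)/tan(π/4+φ₁/2)] = -0.4891, Δλ = -0.0227 → C = 182.66°
d = R·|Δφ| / |cos C| = 6358·0.38921 / 0.99893 = 2477 km

2477 km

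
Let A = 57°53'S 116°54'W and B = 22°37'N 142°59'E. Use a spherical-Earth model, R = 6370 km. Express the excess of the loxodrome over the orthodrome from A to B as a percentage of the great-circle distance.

Great circle: σ = 1.9954 rad → d_gc = Rσ = 12710.4 km
Rhumb: Δφ = +1.4050, Δλ = -1.7474, Δψ = +1.6507, q = Δφ/Δψ = 0.8511 → d_rh = R√(Δφ²+q²Δλ²) = 13032.7 km
Excess = (13032.7 − 12710.4) / 12710.4 = 322.3 / 12710.4 = 2.54% ≈ 2.5%

2.5%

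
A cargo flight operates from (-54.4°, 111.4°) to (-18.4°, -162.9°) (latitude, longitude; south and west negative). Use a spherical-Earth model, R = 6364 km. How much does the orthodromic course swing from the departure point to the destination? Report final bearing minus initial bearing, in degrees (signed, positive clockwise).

-60.1°

Initial bearing θ₁ = atan2(sin Δλ cos φ₂, cos φ₁ sin φ₂ − sin φ₁ cos φ₂ cos Δλ) = 97.58°
Final bearing θ₂ = (initial bearing from the destination back to the start) + 180° = 37.45°
Δθ = θ₂ − θ₁ = -60.1°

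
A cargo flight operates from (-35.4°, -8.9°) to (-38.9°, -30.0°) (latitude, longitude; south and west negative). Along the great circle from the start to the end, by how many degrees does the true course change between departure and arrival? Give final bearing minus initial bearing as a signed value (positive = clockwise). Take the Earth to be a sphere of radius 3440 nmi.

+12.8°

Initial bearing θ₁ = atan2(sin Δλ cos φ₂, cos φ₁ sin φ₂ − sin φ₁ cos φ₂ cos Δλ) = 251.95°
Final bearing θ₂ = (initial bearing from the destination back to the start) + 180° = 264.80°
Δθ = θ₂ − θ₁ = +12.8°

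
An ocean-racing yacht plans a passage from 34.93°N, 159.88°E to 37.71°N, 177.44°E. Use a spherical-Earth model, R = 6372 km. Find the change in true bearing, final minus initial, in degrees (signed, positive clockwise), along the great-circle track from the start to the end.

At departure: θ₁ = atan2(sin Δλ cos φ₂, cos φ₁ sin φ₂ − sin φ₁ cos φ₂ cos Δλ) = 73.74°
At arrival: θ₂ = atan2(sin Δλ cos φ₁, −cos φ₂ sin φ₁ + sin φ₂ cos φ₁ cos Δλ) = 84.20°
Δθ = θ₂ − θ₁ = +10.5°

+10.5°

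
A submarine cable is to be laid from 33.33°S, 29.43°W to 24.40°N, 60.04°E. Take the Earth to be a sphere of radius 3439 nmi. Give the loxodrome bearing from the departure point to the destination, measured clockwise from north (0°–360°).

55.9°

Δψ = ln[tan(π/4+φ₂/2)/tan(π/4+φ₁/2)] = +1.0570
Δλ = +1.5615 rad (taken the short way round)
course = atan2(Δλ, Δψ) = 55.91°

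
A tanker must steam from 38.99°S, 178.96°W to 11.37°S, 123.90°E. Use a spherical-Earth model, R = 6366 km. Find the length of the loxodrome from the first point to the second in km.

Δψ = ln[tan(π/4+φ₂/2)/tan(π/4+φ₁/2)] = +0.5403;  Δφ = +0.4821 rad,  Δλ = -0.9973 rad
q = Δφ/Δψ = 0.8922
d = R·√(Δφ² + q²Δλ²) = 6366·1.01197 = 6442 km

6442 km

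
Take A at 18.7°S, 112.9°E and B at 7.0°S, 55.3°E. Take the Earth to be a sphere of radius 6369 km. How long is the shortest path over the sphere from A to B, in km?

6350 km

Haversine: a = sin²(Δφ/2)+cos φ₁ cos φ₂ sin²(Δλ/2) = 0.22858;  σ = 2·atan2(√a,√(1−a))
σ = 57.123° → d = Rσ = 6369·0.99699 = 6350 km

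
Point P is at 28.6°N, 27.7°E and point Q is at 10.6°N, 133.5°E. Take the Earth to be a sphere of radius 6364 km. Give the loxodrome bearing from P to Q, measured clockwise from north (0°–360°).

Δψ = ln[tan(π/4+φ₂/2)/tan(π/4+φ₁/2)] = -0.3352
Δλ = +1.8466 rad (taken the short way round)
course = atan2(Δλ, Δψ) = 100.29°

100.3°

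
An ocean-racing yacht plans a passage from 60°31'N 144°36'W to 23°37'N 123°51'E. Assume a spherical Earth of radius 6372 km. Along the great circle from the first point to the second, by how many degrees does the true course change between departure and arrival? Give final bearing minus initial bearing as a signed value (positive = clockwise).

At departure: θ₁ = atan2(sin Δλ cos φ₂, cos φ₁ sin φ₂ − sin φ₁ cos φ₂ cos Δλ) = 283.43°
At arrival: θ₂ = atan2(sin Δλ cos φ₁, −cos φ₂ sin φ₁ + sin φ₂ cos φ₁ cos Δλ) = 211.50°
Δθ = θ₂ − θ₁ = -71.9°

-71.9°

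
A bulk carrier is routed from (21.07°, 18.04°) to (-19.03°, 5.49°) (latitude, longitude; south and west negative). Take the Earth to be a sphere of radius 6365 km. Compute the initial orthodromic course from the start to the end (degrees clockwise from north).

θ = atan2( sin Δλ·cos φ₂ ,  cos φ₁ sin φ₂ − sin φ₁ cos φ₂ cos Δλ )
  = atan2(-0.2054, -0.6360) = 197.90°

197.9°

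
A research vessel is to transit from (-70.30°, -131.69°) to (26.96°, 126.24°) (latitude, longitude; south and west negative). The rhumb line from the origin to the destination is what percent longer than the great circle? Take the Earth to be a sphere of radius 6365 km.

Great circle: σ = 2.0825 rad → d_gc = Rσ = 13255.1 km
Rhumb: Δφ = +1.6975, Δλ = -1.7815, Δψ = +2.2398, q = Δφ/Δψ = 0.7579 → d_rh = R√(Δφ²+q²Δλ²) = 13805.5 km
Excess = (13805.5 − 13255.1) / 13255.1 = 550.4 / 13255.1 = 4.152% ≈ 4.2%

4.2%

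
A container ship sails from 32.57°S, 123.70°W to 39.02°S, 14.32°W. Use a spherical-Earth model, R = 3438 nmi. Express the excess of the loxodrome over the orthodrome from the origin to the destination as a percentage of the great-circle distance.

Great circle: σ = 1.4488 rad → d_gc = Rσ = 4981.1 nmi
Rhumb: Δφ = -0.1126, Δλ = +1.9090, Δψ = -0.1389, q = Δφ/Δψ = 0.8102 → d_rh = R√(Δφ²+q²Δλ²) = 5331.9 nmi
Excess = (5331.9 − 4981.1) / 4981.1 = 350.8 / 4981.1 = 7.04% ≈ 7.0%

7.0%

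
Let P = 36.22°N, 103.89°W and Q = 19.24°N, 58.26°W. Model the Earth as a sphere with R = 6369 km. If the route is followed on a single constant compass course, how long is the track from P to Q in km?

Rhumb course C = atan2(Δλ, Δψ) with Δψ = ln[tan(π/4+φ₂/2)/tan(π/4+φ₁/2)] = -0.3367, Δλ = +0.7964 → C = 112.92°
d = R·|Δφ| / |cos C| = 6369·0.29636 / 0.38944 = 4847 km

4847 km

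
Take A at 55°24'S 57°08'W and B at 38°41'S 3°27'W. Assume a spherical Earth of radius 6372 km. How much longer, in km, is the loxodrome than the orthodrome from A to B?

91 km

Great circle: cos σ = sin φ₁ sin φ₂ + cos φ₁ cos φ₂ cos Δλ,  σ = 0.6809 rad → d_gc = 4338.80 km
Rhumb line: Δψ = +0.4333, q = Δφ/Δψ = 0.6734, d_rh = R√(Δφ²+q²Δλ²) = 4429.34 km
Excess = 4429.34 − 4338.80 = 90.54 ≈ 91 km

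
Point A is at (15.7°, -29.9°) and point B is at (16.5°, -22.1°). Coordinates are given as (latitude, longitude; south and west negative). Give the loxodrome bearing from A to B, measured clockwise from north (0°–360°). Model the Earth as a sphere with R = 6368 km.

Δψ = ln[tan(π/4+φ₂/2)/tan(π/4+φ₁/2)] = +0.0145
Δλ = +0.1361 rad (taken the short way round)
course = atan2(Δλ, Δψ) = 83.91°

83.9°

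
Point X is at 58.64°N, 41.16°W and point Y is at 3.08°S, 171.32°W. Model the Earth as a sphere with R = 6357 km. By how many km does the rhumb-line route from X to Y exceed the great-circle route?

1127 km

Great circle: cos σ = sin φ₁ sin φ₂ + cos φ₁ cos φ₂ cos Δλ,  σ = 1.9617 rad → d_gc = 12470.5 km
Rhumb line: Δψ = -1.3242, q = Δφ/Δψ = 0.8135, d_rh = R√(Δφ²+q²Δλ²) = 13597.9 km
Excess = 13597.9 − 12470.5 = 1127.4 ≈ 1127 km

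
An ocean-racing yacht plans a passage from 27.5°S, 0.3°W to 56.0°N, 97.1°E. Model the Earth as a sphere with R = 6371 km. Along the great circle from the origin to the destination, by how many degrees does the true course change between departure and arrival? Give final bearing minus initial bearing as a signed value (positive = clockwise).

At departure: θ₁ = atan2(sin Δλ cos φ₂, cos φ₁ sin φ₂ − sin φ₁ cos φ₂ cos Δλ) = 38.30°
At arrival: θ₂ = atan2(sin Δλ cos φ₁, −cos φ₂ sin φ₁ + sin φ₂ cos φ₁ cos Δλ) = 79.47°
Δθ = θ₂ − θ₁ = +41.2°

+41.2°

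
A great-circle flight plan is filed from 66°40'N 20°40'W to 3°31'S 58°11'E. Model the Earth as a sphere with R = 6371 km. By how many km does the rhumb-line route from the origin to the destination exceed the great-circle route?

311 km

Great circle: cos σ = sin φ₁ sin φ₂ + cos φ₁ cos φ₂ cos Δλ,  σ = 1.5507 rad → d_gc = 9879.3 km
Rhumb line: Δψ = -1.6390, q = Δφ/Δψ = 0.7474, d_rh = R√(Δφ²+q²Δλ²) = 10190.3 km
Excess = 10190.3 − 9879.3 = 311.0 ≈ 311 km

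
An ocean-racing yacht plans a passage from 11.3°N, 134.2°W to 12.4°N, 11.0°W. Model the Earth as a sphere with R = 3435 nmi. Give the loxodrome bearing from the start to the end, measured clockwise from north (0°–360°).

Meridional parts: M(φ₁)=+0.1985, M(φ₂)=+0.2181 → ΔM = +0.0196;  Δλ = +2.1502 rad
tan C = Δλ / ΔM = +109.6113 → C = 89.48°

89.5°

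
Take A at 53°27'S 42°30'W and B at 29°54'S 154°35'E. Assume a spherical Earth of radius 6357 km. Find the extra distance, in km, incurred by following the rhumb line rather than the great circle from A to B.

2929 km

Great circle: cos σ = sin φ₁ sin φ₂ + cos φ₁ cos φ₂ cos Δλ,  σ = 1.6640 rad → d_gc = 10577.8 km
Rhumb line: Δψ = +0.5607, q = Δφ/Δψ = 0.7331, d_rh = R√(Δφ²+q²Δλ²) = 13506.6 km
Excess = 13506.6 − 10577.8 = 2928.8 ≈ 2929 km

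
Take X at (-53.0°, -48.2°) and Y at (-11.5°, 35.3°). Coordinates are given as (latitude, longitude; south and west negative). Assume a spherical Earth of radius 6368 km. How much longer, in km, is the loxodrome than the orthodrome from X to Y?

Great circle: cos σ = sin φ₁ sin φ₂ + cos φ₁ cos φ₂ cos Δλ,  σ = 1.3428 rad → d_gc = 8551.2 km
Rhumb line: Δψ = +0.8928, q = Δφ/Δψ = 0.8113, d_rh = R√(Δφ²+q²Δλ²) = 8829.8 km
Excess = 8829.8 − 8551.2 = 278.6 ≈ 279 km

279 km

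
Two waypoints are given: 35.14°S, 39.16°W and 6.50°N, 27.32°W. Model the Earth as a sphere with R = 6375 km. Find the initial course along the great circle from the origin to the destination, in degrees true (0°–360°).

17.4°

N = sin Δλ·cos φ₂ = +0.2039;  D = cos φ₁ sin φ₂ − sin φ₁ cos φ₂ cos Δλ = +0.6523
initial course = atan2(N, D) = 17.36°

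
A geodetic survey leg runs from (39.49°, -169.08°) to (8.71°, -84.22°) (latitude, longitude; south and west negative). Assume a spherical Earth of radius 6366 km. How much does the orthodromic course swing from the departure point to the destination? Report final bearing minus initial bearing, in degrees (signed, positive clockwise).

Initial bearing θ₁ = atan2(sin Δλ cos φ₂, cos φ₁ sin φ₂ − sin φ₁ cos φ₂ cos Δλ) = 86.48°
Final bearing θ₂ = (initial bearing from the destination back to the start) + 180° = 128.81°
Δθ = θ₂ − θ₁ = +42.3°

+42.3°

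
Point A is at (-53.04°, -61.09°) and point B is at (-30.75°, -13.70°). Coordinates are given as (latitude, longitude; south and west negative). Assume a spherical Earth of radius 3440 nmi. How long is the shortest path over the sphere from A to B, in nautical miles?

2442 nmi

cos σ = sin φ₁ sin φ₂ + cos φ₁ cos φ₂ cos Δλ
      = sin(-53.04°)sin(-30.75°) + cos(-53.04°)cos(-30.75°)cos(47.39°) = 0.7584
σ = 40.679° → d = Rσ = 3440·0.70998 = 2442 nmi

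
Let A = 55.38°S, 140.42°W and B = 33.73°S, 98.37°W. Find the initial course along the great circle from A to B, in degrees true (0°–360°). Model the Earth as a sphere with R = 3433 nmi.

N = sin Δλ·cos φ₂ = +0.5570;  D = cos φ₁ sin φ₂ − sin φ₁ cos φ₂ cos Δλ = +0.1927
initial course = atan2(N, D) = 70.91°

70.9°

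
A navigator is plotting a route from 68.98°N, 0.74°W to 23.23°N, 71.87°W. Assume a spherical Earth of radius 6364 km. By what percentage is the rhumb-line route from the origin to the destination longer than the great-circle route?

3.9%

Great circle: σ = 1.0761 rad → d_gc = Rσ = 6848.2 km
Rhumb: Δφ = -0.7985, Δλ = -1.2415, Δψ = -1.2676, q = Δφ/Δψ = 0.6299 → d_rh = R√(Δφ²+q²Δλ²) = 7112.8 km
Excess = (7112.8 − 6848.2) / 6848.2 = 264.6 / 6848.2 = 3.86% ≈ 3.9%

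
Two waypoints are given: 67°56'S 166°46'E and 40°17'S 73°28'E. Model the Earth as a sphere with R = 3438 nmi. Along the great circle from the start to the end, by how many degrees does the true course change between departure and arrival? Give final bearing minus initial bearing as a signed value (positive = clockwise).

+82.9°

At departure: θ₁ = atan2(sin Δλ cos φ₂, cos φ₁ sin φ₂ − sin φ₁ cos φ₂ cos Δλ) = 249.58°
At arrival: θ₂ = atan2(sin Δλ cos φ₁, −cos φ₂ sin φ₁ + sin φ₂ cos φ₁ cos Δλ) = 332.52°
Δθ = θ₂ − θ₁ = +82.9°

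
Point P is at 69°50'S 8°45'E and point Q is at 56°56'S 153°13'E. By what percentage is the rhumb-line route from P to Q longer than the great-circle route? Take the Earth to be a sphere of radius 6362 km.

27.8%

Great circle: σ = 0.8846 rad → d_gc = Rσ = 5627.9 km
Rhumb: Δφ = +0.2251, Δλ = +2.5214, Δψ = +0.5124, q = Δφ/Δψ = 0.4394 → d_rh = R√(Δφ²+q²Δλ²) = 7192.5 km
Excess = (7192.5 − 5627.9) / 5627.9 = 1564.6 / 5627.9 = 27.80% ≈ 27.8%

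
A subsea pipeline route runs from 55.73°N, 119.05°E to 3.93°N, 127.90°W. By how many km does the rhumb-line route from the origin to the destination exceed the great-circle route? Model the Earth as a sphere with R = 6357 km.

Great circle: cos σ = sin φ₁ sin φ₂ + cos φ₁ cos φ₂ cos Δλ,  σ = 1.7348 rad → d_gc = 11028.4 km
Rhumb line: Δψ = -1.1080, q = Δφ/Δψ = 0.8160, d_rh = R√(Δφ²+q²Δλ²) = 11737.7 km
Excess = 11737.7 − 11028.4 = 709.3 ≈ 709 km

709 km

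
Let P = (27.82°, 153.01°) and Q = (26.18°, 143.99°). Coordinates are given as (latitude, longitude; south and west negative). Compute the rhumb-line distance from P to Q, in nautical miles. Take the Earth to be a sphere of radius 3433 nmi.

491 nmi

Δψ = ln[tan(π/4+φ₂/2)/tan(π/4+φ₁/2)] = -0.0321;  Δφ = -0.0286 rad,  Δλ = -0.1574 rad
q = Δφ/Δψ = 0.8910
d = R·√(Δφ² + q²Δλ²) = 3433·0.14315 = 491 nmi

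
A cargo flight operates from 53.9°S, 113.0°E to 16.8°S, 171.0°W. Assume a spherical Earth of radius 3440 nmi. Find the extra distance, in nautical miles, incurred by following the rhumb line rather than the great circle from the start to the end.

123 nmi

Great circle: cos σ = sin φ₁ sin φ₂ + cos φ₁ cos φ₂ cos Δλ,  σ = 1.1918 rad → d_gc = 4099.78 nmi
Rhumb line: Δψ = +0.8237, q = Δφ/Δψ = 0.7861, d_rh = R√(Δφ²+q²Δλ²) = 4222.33 nmi
Excess = 4222.33 − 4099.78 = 122.55 ≈ 123 nmi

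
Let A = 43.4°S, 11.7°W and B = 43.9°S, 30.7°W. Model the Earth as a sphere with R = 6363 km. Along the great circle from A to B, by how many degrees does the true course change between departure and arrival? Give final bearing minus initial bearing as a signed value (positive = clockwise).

+13.2°

Initial bearing θ₁ = atan2(sin Δλ cos φ₂, cos φ₁ sin φ₂ − sin φ₁ cos φ₂ cos Δλ) = 261.35°
Final bearing θ₂ = (initial bearing from the destination back to the start) + 180° = 274.53°
Δθ = θ₂ − θ₁ = +13.2°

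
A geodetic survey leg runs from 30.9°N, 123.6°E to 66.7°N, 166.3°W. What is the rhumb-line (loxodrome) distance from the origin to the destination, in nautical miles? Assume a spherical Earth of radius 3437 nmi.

Rhumb course C = atan2(Δλ, Δψ) with Δψ = ln[tan(π/4+φ₂/2)/tan(π/4+φ₁/2)] = +1.0115, Δλ = +1.2235 → C = 50.42°
d = R·|Δφ| / |cos C| = 3437·0.62483 / 0.63717 = 3370 nmi

3370 nmi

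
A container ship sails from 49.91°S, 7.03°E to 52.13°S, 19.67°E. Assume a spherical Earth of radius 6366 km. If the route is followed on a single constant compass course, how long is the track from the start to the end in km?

917 km

Δψ = ln[tan(π/4+φ₂/2)/tan(π/4+φ₁/2)] = -0.0616;  Δφ = -0.0387 rad,  Δλ = +0.2206 rad
q = Δφ/Δψ = 0.6289
d = R·√(Δφ² + q²Δλ²) = 6366·0.14405 = 917 km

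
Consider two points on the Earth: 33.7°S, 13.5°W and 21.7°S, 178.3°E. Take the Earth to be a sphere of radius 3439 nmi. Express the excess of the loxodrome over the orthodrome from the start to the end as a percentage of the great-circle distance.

20.7%

Great circle: σ = 2.1550 rad → d_gc = Rσ = 7410.9 nmi
Rhumb: Δφ = +0.2094, Δλ = -2.9356, Δψ = +0.2372, q = Δφ/Δψ = 0.8829 → d_rh = R√(Δφ²+q²Δλ²) = 8942.3 nmi
Excess = (8942.3 − 7410.9) / 7410.9 = 1531.4 / 7410.9 = 20.66% ≈ 20.7%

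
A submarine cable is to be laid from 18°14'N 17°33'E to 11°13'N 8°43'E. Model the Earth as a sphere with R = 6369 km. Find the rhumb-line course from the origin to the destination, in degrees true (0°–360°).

Meridional parts: M(φ₁)=+0.3237, M(φ₂)=+0.1970 → ΔM = -0.1267;  Δλ = -0.1542 rad
tan C = Δλ / ΔM = +1.2167 → C = 230.58°

230.6°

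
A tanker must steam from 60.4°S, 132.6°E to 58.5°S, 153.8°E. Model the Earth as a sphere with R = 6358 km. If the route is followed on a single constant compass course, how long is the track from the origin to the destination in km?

1214 km

Δψ = ln[tan(π/4+φ₂/2)/tan(π/4+φ₁/2)] = +0.0653;  Δφ = +0.0332 rad,  Δλ = +0.3700 rad
q = Δφ/Δψ = 0.5081
d = R·√(Δφ² + q²Δλ²) = 6358·0.19092 = 1214 km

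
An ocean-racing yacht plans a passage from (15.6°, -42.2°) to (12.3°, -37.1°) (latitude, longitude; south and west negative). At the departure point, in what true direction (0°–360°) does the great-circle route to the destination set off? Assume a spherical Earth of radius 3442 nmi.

123.1°

θ = atan2( sin Δλ·cos φ₂ ,  cos φ₁ sin φ₂ − sin φ₁ cos φ₂ cos Δλ )
  = atan2(+0.0869, -0.0565) = 123.06°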